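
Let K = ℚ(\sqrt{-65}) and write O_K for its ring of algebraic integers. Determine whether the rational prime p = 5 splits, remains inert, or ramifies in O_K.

Since -65 ≢ 1 mod 4, the ring of integers is ℤ[√-65] with discriminant 4·(-65) = -260.
Ramification test: 5 | -260. The prime 5 ramifies in K.

ramifies in O_K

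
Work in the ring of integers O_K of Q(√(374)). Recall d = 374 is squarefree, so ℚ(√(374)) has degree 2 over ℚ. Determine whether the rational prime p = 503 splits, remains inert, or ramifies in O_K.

p is inert

Since 374 ≢ 1 mod 4, the ring of integers is ℤ[√374] with discriminant 4·374 = 1496.
503 ∤ 1496, so 503 is unramified.
Legendre symbol by Euler's criterion: (374/503) ≡ 374^251 ≡ 502 (mod 503), i.e. (374/503) = -1.
d is a non-residue mod p, hence 503 remains inert in O_K.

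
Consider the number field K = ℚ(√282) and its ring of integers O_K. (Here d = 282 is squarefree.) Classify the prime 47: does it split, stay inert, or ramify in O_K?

ramifies in O_K

Since 282 ≢ 1 mod 4, the ring of integers is ℤ[√282] with discriminant 4·282 = 1128.
disc(K) = 1128 = 47·24, so p = 47 is ramified.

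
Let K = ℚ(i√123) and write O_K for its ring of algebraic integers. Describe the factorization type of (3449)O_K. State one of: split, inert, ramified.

d = -123 ≡ 1 (mod 4), so O_K = ℤ[(1+√-123)/2] and disc(K) = d = -123.
disc(K) = -123 is not divisible by 3449; 3449 is unramified.
Legendre symbol by Euler's criterion: (-123/3449) ≡ (-123)^1724 ≡ 3448 (mod 3449), i.e. (-123/3449) = -1.
(-123/3449) = -1, so 3449 is inert.

p is inert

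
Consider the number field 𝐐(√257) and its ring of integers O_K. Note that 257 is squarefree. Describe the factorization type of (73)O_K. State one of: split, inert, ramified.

73 splits in O_K

257 mod 4 = 1, hence disc K = 257 and O_K = ℤ[(1+√257)/2].
disc(K) = 257 is not divisible by 73; 73 is unramified.
(257/73) = 38^36 mod 73 = 1, giving Legendre symbol 1.
(257/73) = 1, so 73 splits.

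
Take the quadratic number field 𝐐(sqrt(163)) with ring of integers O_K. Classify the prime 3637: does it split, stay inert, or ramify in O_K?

Since 163 ≢ 1 mod 4, the ring of integers is ℤ[√163] with discriminant 4·163 = 652.
disc(K) = 652 is not divisible by 3637; 3637 is unramified.
Compute (163/3637) via Euler: 163^((3637-1)/2) mod 3637 = 1, so (163/3637) = 1.
d is a quadratic residue mod p, hence 3637 splits in O_K.

3637 splits in O_K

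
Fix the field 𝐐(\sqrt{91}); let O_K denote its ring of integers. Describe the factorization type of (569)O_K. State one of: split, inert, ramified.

split

91 mod 4 = 3, hence disc K = 4·91 = 364 and O_K = ℤ[√91].
disc(K) = 364 is not divisible by 569; 569 is unramified.
Legendre symbol by Euler's criterion: (91/569) ≡ 91^284 ≡ 1 (mod 569), i.e. (91/569) = 1.
(91/569) = 1, so 569 splits.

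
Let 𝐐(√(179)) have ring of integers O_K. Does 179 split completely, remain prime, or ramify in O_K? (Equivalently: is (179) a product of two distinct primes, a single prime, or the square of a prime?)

ramified — (179) = 𝔭²

Since 179 ≢ 1 mod 4, the ring of integers is ℤ[√179] with discriminant 4·179 = 716.
disc(K) = 716 = 179·4, so p = 179 is ramified.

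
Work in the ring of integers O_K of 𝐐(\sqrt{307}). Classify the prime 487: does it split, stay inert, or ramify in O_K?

487 splits in O_K

d = 307 ≡ 3 (mod 4), so O_K = ℤ[√307] and disc(K) = 4d = 1228.
Since gcd(487, 1228) = 1 the prime 487 does not ramify.
Euler's criterion: 307^243 mod 487 = 1. Thus (307|487) = 1.
(307/487) = 1, so 487 splits.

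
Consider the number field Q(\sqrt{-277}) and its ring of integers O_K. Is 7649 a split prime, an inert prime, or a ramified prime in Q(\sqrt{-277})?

inert

Since -277 ≢ 1 mod 4, the ring of integers is ℤ[√-277] with discriminant 4·(-277) = -1108.
7649 ∤ -1108, so 7649 is unramified.
Legendre symbol by Euler's criterion: (-277/7649) ≡ (-277)^3824 ≡ 7648 (mod 7649), i.e. (-277/7649) = -1.
d is a non-residue mod p, hence 7649 remains inert in O_K.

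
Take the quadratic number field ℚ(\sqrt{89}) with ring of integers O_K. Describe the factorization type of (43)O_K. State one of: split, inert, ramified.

Since 89 ≡ 1 mod 4, the ring of integers is ℤ[(1+√89)/2] with discriminant 89.
disc(K) = 89 is not divisible by 43; 43 is unramified.
(89/43) = 3^21 mod 43 = 42, giving Legendre symbol -1.
d is a non-residue mod p, hence 43 remains inert in O_K.

43 remains inert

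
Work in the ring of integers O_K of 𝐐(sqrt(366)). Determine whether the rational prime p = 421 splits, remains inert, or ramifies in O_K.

366 mod 4 = 2, hence disc K = 4·366 = 1464 and O_K = ℤ[√366].
421 ∤ 1464, so 421 is unramified.
Euler's criterion: 366^210 mod 421 = 1. Thus (366|421) = 1.
d is a quadratic residue mod p, hence 421 splits in O_K.

421 splits in O_K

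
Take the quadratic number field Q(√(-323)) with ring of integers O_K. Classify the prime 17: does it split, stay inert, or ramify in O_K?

d = -323 ≡ 1 (mod 4), so O_K = ℤ[(1+√-323)/2] and disc(K) = d = -323.
17 divides disc(K) = -323, so 17 ramifies.

ramified — (17) = 𝔭²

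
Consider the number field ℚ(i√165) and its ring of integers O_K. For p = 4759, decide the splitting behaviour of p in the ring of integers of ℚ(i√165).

4759 splits in O_K

-165 mod 4 = 3, hence disc K = 4·(-165) = -660 and O_K = ℤ[√-165].
disc(K) = -660 is not divisible by 4759; 4759 is unramified.
(-165/4759) = 4594^2379 mod 4759 = 1, giving Legendre symbol 1.
(-165/4759) = 1, so 4759 splits.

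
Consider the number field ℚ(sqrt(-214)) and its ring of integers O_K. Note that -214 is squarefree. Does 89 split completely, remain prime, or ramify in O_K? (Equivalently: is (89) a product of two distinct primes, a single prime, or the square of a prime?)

-214 mod 4 = 2, hence disc K = 4·(-214) = -856 and O_K = ℤ[√-214].
89 ∤ -856, so 89 is unramified.
Euler's criterion: (-214)^44 mod 89 = 1. Thus (-214|89) = 1.
d is a quadratic residue mod p, hence 89 splits in O_K.

split — (89) = 𝔭₁𝔭₂ with 𝔭₁ ≠ 𝔭₂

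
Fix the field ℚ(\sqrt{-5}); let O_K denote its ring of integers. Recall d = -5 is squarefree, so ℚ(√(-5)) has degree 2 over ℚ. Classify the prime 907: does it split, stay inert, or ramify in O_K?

907 splits in O_K

Since -5 ≢ 1 mod 4, the ring of integers is ℤ[√-5] with discriminant 4·(-5) = -20.
disc(K) = -20 is not divisible by 907; 907 is unramified.
Legendre symbol by Euler's criterion: (-5/907) ≡ (-5)^453 ≡ 1 (mod 907), i.e. (-5/907) = 1.
d is a quadratic residue mod p, hence 907 splits in O_K.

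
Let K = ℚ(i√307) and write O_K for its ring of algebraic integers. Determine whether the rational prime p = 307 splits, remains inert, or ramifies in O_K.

ramified — (307) = 𝔭²

Since -307 ≡ 1 mod 4, the ring of integers is ℤ[(1+√-307)/2] with discriminant -307.
Ramification test: 307 | -307. The prime 307 ramifies in K.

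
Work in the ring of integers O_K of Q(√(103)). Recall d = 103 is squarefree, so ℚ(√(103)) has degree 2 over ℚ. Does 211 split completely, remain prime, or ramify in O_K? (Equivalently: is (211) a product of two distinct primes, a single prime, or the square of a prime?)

split — (211) = 𝔭₁𝔭₂ with 𝔭₁ ≠ 𝔭₂

103 mod 4 = 3, hence disc K = 4·103 = 412 and O_K = ℤ[√103].
disc(K) = 412 is not divisible by 211; 211 is unramified.
Compute (103/211) via Euler: 103^((211-1)/2) mod 211 = 1, so (103/211) = 1.
d is a quadratic residue mod p, hence 211 splits in O_K.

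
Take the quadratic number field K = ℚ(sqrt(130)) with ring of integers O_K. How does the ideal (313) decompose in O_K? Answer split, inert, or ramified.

d = 130 ≡ 2 (mod 4), so O_K = ℤ[√130] and disc(K) = 4d = 520.
disc(K) = 520 is not divisible by 313; 313 is unramified.
Compute (130/313) via Euler: 130^((313-1)/2) mod 313 = 312, so (130/313) = -1.
d is a non-residue mod p, hence 313 remains inert in O_K.

remains prime (inert)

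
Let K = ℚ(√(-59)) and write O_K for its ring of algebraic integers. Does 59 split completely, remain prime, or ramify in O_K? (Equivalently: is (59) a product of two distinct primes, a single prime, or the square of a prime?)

ramified — (59) = 𝔭²

Since -59 ≡ 1 mod 4, the ring of integers is ℤ[(1+√-59)/2] with discriminant -59.
disc(K) = -59 = 59·(-1), so p = 59 is ramified.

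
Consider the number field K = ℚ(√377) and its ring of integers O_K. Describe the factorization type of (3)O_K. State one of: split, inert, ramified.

3 remains inert

377 mod 4 = 1, hence disc K = 377 and O_K = ℤ[(1+√377)/2].
Since gcd(3, 377) = 1 the prime 3 does not ramify.
Euler's criterion: 377^1 mod 3 = 2. Thus (377|3) = -1.
Legendre symbol -1 ⇒ 3 is inert.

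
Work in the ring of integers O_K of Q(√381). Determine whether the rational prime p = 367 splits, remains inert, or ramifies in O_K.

d = 381 ≡ 1 (mod 4), so O_K = ℤ[(1+√381)/2] and disc(K) = d = 381.
disc(K) = 381 is not divisible by 367; 367 is unramified.
(381/367) = 14^183 mod 367 = 1, giving Legendre symbol 1.
d is a quadratic residue mod p, hence 367 splits in O_K.

p splits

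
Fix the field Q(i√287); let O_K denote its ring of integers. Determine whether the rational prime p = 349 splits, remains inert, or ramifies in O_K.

d = -287 ≡ 1 (mod 4), so O_K = ℤ[(1+√-287)/2] and disc(K) = d = -287.
349 ∤ -287, so 349 is unramified.
Legendre symbol by Euler's criterion: (-287/349) ≡ (-287)^174 ≡ 348 (mod 349), i.e. (-287/349) = -1.
(-287/349) = -1, so 349 is inert.

p is inert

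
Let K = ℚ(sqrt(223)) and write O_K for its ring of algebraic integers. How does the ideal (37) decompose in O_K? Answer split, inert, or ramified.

d = 223 ≡ 3 (mod 4), so O_K = ℤ[√223] and disc(K) = 4d = 892.
37 ∤ 892, so 37 is unramified.
Euler's criterion: 223^18 mod 37 = 1. Thus (223|37) = 1.
Legendre symbol 1 ⇒ 37 is split.

37 splits in O_K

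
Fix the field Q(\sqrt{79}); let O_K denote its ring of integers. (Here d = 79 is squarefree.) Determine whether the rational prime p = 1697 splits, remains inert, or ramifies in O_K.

split

Since 79 ≢ 1 mod 4, the ring of integers is ℤ[√79] with discriminant 4·79 = 316.
disc(K) = 316 is not divisible by 1697; 1697 is unramified.
Legendre symbol by Euler's criterion: (79/1697) ≡ 79^848 ≡ 1 (mod 1697), i.e. (79/1697) = 1.
Legendre symbol 1 ⇒ 1697 is split.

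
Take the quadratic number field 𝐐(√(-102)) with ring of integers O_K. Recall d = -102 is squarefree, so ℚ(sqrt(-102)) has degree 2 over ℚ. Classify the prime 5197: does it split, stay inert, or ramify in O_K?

split

d = -102 ≡ 2 (mod 4), so O_K = ℤ[√-102] and disc(K) = 4d = -408.
5197 ∤ -408, so 5197 is unramified.
Legendre symbol by Euler's criterion: (-102/5197) ≡ (-102)^2598 ≡ 1 (mod 5197), i.e. (-102/5197) = 1.
(-102/5197) = 1, so 5197 splits.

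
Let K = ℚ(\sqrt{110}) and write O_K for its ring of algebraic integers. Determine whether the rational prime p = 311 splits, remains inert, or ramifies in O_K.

110 mod 4 = 2, hence disc K = 4·110 = 440 and O_K = ℤ[√110].
Since gcd(311, 440) = 1 the prime 311 does not ramify.
Compute (110/311) via Euler: 110^((311-1)/2) mod 311 = 310, so (110/311) = -1.
d is a non-residue mod p, hence 311 remains inert in O_K.

p is inert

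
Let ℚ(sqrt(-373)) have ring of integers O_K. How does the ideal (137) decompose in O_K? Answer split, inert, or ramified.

-373 mod 4 = 3, hence disc K = 4·(-373) = -1492 and O_K = ℤ[√-373].
Since gcd(137, -1492) = 1 the prime 137 does not ramify.
(-373/137) = 38^68 mod 137 = 1, giving Legendre symbol 1.
Legendre symbol 1 ⇒ 137 is split.

splits completely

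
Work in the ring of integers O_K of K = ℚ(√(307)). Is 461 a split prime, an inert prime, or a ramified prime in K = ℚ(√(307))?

p is inert

Since 307 ≢ 1 mod 4, the ring of integers is ℤ[√307] with discriminant 4·307 = 1228.
disc(K) = 1228 is not divisible by 461; 461 is unramified.
Compute (307/461) via Euler: 307^((461-1)/2) mod 461 = 460, so (307/461) = -1.
d is a non-residue mod p, hence 461 remains inert in O_K.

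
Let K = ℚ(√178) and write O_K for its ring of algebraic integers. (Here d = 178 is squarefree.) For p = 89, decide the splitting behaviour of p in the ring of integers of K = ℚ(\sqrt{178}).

ramifies in O_K

Since 178 ≢ 1 mod 4, the ring of integers is ℤ[√178] with discriminant 4·178 = 712.
89 divides disc(K) = 712, so 89 ramifies.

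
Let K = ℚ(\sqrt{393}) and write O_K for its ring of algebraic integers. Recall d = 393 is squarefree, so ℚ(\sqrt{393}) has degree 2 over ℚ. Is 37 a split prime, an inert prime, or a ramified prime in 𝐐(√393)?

393 mod 4 = 1, hence disc K = 393 and O_K = ℤ[(1+√393)/2].
37 ∤ 393, so 37 is unramified.
Compute (393/37) via Euler: 23^((37-1)/2) mod 37 = 36, so (393/37) = -1.
d is a non-residue mod p, hence 37 remains inert in O_K.

inert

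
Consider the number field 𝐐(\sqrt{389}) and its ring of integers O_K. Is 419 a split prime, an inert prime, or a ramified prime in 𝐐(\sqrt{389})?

split — (419) = 𝔭₁𝔭₂ with 𝔭₁ ≠ 𝔭₂

Since 389 ≡ 1 mod 4, the ring of integers is ℤ[(1+√389)/2] with discriminant 389.
Since gcd(419, 389) = 1 the prime 419 does not ramify.
Euler's criterion: 389^209 mod 419 = 1. Thus (389|419) = 1.
(389/419) = 1, so 419 splits.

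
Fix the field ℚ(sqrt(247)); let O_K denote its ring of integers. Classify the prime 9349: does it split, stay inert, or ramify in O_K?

remains prime (inert)

247 mod 4 = 3, hence disc K = 4·247 = 988 and O_K = ℤ[√247].
9349 ∤ 988, so 9349 is unramified.
(247/9349) = 247^4674 mod 9349 = 9348, giving Legendre symbol -1.
(247/9349) = -1, so 9349 is inert.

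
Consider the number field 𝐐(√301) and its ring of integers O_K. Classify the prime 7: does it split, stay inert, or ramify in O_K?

ramified

301 mod 4 = 1, hence disc K = 301 and O_K = ℤ[(1+√301)/2].
disc(K) = 301 = 7·43, so p = 7 is ramified.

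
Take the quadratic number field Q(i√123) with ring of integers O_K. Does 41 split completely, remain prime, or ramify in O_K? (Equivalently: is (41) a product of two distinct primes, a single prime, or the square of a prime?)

-123 mod 4 = 1, hence disc K = -123 and O_K = ℤ[(1+√-123)/2].
disc(K) = -123 = 41·(-3), so p = 41 is ramified.

ramified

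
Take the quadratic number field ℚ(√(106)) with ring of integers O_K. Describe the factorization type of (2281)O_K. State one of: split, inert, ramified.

d = 106 ≡ 2 (mod 4), so O_K = ℤ[√106] and disc(K) = 4d = 424.
Since gcd(2281, 424) = 1 the prime 2281 does not ramify.
Euler's criterion: 106^1140 mod 2281 = 2280. Thus (106|2281) = -1.
(106/2281) = -1, so 2281 is inert.

inert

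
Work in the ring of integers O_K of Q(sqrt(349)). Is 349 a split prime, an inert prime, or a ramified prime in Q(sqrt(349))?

Since 349 ≡ 1 mod 4, the ring of integers is ℤ[(1+√349)/2] with discriminant 349.
disc(K) = 349 = 349·1, so p = 349 is ramified.

ramified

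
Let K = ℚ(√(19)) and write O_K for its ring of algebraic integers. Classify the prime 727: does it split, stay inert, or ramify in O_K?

Since 19 ≢ 1 mod 4, the ring of integers is ℤ[√19] with discriminant 4·19 = 76.
Since gcd(727, 76) = 1 the prime 727 does not ramify.
Legendre symbol by Euler's criterion: (19/727) ≡ 19^363 ≡ 726 (mod 727), i.e. (19/727) = -1.
(19/727) = -1, so 727 is inert.

remains prime (inert)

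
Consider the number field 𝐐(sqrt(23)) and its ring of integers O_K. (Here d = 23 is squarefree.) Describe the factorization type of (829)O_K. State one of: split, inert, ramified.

23 mod 4 = 3, hence disc K = 4·23 = 92 and O_K = ℤ[√23].
829 ∤ 92, so 829 is unramified.
Compute (23/829) via Euler: 23^((829-1)/2) mod 829 = 1, so (23/829) = 1.
d is a quadratic residue mod p, hence 829 splits in O_K.

829 splits in O_K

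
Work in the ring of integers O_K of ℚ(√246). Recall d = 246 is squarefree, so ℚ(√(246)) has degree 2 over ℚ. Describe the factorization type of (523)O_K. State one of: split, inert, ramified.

246 mod 4 = 2, hence disc K = 4·246 = 984 and O_K = ℤ[√246].
523 ∤ 984, so 523 is unramified.
Compute (246/523) via Euler: 246^((523-1)/2) mod 523 = 1, so (246/523) = 1.
(246/523) = 1, so 523 splits.

split — (523) = 𝔭₁𝔭₂ with 𝔭₁ ≠ 𝔭₂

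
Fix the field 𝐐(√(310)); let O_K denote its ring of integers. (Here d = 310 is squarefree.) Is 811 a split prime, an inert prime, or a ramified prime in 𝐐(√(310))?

split — (811) = 𝔭₁𝔭₂ with 𝔭₁ ≠ 𝔭₂

d = 310 ≡ 2 (mod 4), so O_K = ℤ[√310] and disc(K) = 4d = 1240.
disc(K) = 1240 is not divisible by 811; 811 is unramified.
Euler's criterion: 310^405 mod 811 = 1. Thus (310|811) = 1.
(310/811) = 1, so 811 splits.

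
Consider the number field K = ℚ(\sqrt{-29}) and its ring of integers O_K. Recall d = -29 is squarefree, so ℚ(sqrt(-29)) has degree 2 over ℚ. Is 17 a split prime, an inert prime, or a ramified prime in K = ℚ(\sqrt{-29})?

p is inert

d = -29 ≡ 3 (mod 4), so O_K = ℤ[√-29] and disc(K) = 4d = -116.
Since gcd(17, -116) = 1 the prime 17 does not ramify.
Legendre symbol by Euler's criterion: (-29/17) ≡ (-29)^8 ≡ 16 (mod 17), i.e. (-29/17) = -1.
d is a non-residue mod p, hence 17 remains inert in O_K.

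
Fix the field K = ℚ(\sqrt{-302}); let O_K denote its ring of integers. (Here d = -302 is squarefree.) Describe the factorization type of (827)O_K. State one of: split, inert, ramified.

Since -302 ≢ 1 mod 4, the ring of integers is ℤ[√-302] with discriminant 4·(-302) = -1208.
disc(K) = -1208 is not divisible by 827; 827 is unramified.
Legendre symbol by Euler's criterion: (-302/827) ≡ (-302)^413 ≡ 826 (mod 827), i.e. (-302/827) = -1.
(-302/827) = -1, so 827 is inert.

827 remains inert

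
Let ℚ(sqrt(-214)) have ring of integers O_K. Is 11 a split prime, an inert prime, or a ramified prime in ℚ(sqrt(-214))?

remains prime (inert)

d = -214 ≡ 2 (mod 4), so O_K = ℤ[√-214] and disc(K) = 4d = -856.
disc(K) = -856 is not divisible by 11; 11 is unramified.
(-214/11) = 6^5 mod 11 = 10, giving Legendre symbol -1.
Legendre symbol -1 ⇒ 11 is inert.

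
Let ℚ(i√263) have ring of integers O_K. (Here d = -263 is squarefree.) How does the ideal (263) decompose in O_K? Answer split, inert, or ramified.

p ramifies

-263 mod 4 = 1, hence disc K = -263 and O_K = ℤ[(1+√-263)/2].
disc(K) = -263 = 263·(-1), so p = 263 is ramified.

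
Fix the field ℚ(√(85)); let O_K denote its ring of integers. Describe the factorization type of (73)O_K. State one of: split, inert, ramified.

splits completely

85 mod 4 = 1, hence disc K = 85 and O_K = ℤ[(1+√85)/2].
Since gcd(73, 85) = 1 the prime 73 does not ramify.
Legendre symbol by Euler's criterion: (85/73) ≡ 85^36 ≡ 1 (mod 73), i.e. (85/73) = 1.
(85/73) = 1, so 73 splits.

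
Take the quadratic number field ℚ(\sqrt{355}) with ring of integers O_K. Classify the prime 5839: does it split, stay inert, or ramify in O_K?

d = 355 ≡ 3 (mod 4), so O_K = ℤ[√355] and disc(K) = 4d = 1420.
disc(K) = 1420 is not divisible by 5839; 5839 is unramified.
Euler's criterion: 355^2919 mod 5839 = 1. Thus (355|5839) = 1.
(355/5839) = 1, so 5839 splits.

p splits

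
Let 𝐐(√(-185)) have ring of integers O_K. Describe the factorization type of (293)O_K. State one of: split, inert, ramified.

inert

Since -185 ≢ 1 mod 4, the ring of integers is ℤ[√-185] with discriminant 4·(-185) = -740.
Since gcd(293, -740) = 1 the prime 293 does not ramify.
(-185/293) = 108^146 mod 293 = 292, giving Legendre symbol -1.
(-185/293) = -1, so 293 is inert.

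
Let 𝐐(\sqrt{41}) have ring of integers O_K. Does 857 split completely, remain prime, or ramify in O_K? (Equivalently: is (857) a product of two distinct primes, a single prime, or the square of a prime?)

857 splits in O_K

d = 41 ≡ 1 (mod 4), so O_K = ℤ[(1+√41)/2] and disc(K) = d = 41.
disc(K) = 41 is not divisible by 857; 857 is unramified.
(41/857) = 41^428 mod 857 = 1, giving Legendre symbol 1.
Legendre symbol 1 ⇒ 857 is split.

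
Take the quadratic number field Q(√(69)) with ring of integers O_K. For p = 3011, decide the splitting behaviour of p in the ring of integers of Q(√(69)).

Since 69 ≡ 1 mod 4, the ring of integers is ℤ[(1+√69)/2] with discriminant 69.
3011 ∤ 69, so 3011 is unramified.
Compute (69/3011) via Euler: 69^((3011-1)/2) mod 3011 = 1, so (69/3011) = 1.
(69/3011) = 1, so 3011 splits.

split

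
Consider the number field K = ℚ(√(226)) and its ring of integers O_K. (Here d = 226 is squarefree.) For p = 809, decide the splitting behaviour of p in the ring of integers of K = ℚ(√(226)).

226 mod 4 = 2, hence disc K = 4·226 = 904 and O_K = ℤ[√226].
809 ∤ 904, so 809 is unramified.
Compute (226/809) via Euler: 226^((809-1)/2) mod 809 = 1, so (226/809) = 1.
Legendre symbol 1 ⇒ 809 is split.

split — (809) = 𝔭₁𝔭₂ with 𝔭₁ ≠ 𝔭₂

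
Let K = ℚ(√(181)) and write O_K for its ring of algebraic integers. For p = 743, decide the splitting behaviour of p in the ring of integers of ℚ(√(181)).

d = 181 ≡ 1 (mod 4), so O_K = ℤ[(1+√181)/2] and disc(K) = d = 181.
Since gcd(743, 181) = 1 the prime 743 does not ramify.
Legendre symbol by Euler's criterion: (181/743) ≡ 181^371 ≡ 742 (mod 743), i.e. (181/743) = -1.
d is a non-residue mod p, hence 743 remains inert in O_K.

743 remains inert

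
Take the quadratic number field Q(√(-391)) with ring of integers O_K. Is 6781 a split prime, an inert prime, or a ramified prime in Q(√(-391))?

-391 mod 4 = 1, hence disc K = -391 and O_K = ℤ[(1+√-391)/2].
Since gcd(6781, -391) = 1 the prime 6781 does not ramify.
Legendre symbol by Euler's criterion: (-391/6781) ≡ (-391)^3390 ≡ 6780 (mod 6781), i.e. (-391/6781) = -1.
d is a non-residue mod p, hence 6781 remains inert in O_K.

inert — (6781) stays prime in O_K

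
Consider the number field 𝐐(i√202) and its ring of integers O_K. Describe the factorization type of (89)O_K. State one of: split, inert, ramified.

-202 mod 4 = 2, hence disc K = 4·(-202) = -808 and O_K = ℤ[√-202].
Since gcd(89, -808) = 1 the prime 89 does not ramify.
Legendre symbol by Euler's criterion: (-202/89) ≡ (-202)^44 ≡ 88 (mod 89), i.e. (-202/89) = -1.
(-202/89) = -1, so 89 is inert.

p is inert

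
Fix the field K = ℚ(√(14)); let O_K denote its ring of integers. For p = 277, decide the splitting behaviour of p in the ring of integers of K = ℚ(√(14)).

277 remains inert

14 mod 4 = 2, hence disc K = 4·14 = 56 and O_K = ℤ[√14].
Since gcd(277, 56) = 1 the prime 277 does not ramify.
Legendre symbol by Euler's criterion: (14/277) ≡ 14^138 ≡ 276 (mod 277), i.e. (14/277) = -1.
d is a non-residue mod p, hence 277 remains inert in O_K.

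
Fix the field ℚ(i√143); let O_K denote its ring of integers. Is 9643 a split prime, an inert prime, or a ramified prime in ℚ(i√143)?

inert — (9643) stays prime in O_K

Since -143 ≡ 1 mod 4, the ring of integers is ℤ[(1+√-143)/2] with discriminant -143.
disc(K) = -143 is not divisible by 9643; 9643 is unramified.
(-143/9643) = 9500^4821 mod 9643 = 9642, giving Legendre symbol -1.
(-143/9643) = -1, so 9643 is inert.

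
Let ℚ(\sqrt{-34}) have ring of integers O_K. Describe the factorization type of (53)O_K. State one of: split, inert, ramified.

Since -34 ≢ 1 mod 4, the ring of integers is ℤ[√-34] with discriminant 4·(-34) = -136.
disc(K) = -136 is not divisible by 53; 53 is unramified.
Euler's criterion: (-34)^26 mod 53 = 52. Thus (-34|53) = -1.
Legendre symbol -1 ⇒ 53 is inert.

p is inert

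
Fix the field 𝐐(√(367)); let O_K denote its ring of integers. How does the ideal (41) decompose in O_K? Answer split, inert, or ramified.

d = 367 ≡ 3 (mod 4), so O_K = ℤ[√367] and disc(K) = 4d = 1468.
disc(K) = 1468 is not divisible by 41; 41 is unramified.
(367/41) = 39^20 mod 41 = 1, giving Legendre symbol 1.
(367/41) = 1, so 41 splits.

split — (41) = 𝔭₁𝔭₂ with 𝔭₁ ≠ 𝔭₂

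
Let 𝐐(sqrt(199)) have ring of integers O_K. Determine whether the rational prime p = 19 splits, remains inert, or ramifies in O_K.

splits completely

199 mod 4 = 3, hence disc K = 4·199 = 796 and O_K = ℤ[√199].
Since gcd(19, 796) = 1 the prime 19 does not ramify.
(199/19) = 9^9 mod 19 = 1, giving Legendre symbol 1.
d is a quadratic residue mod p, hence 19 splits in O_K.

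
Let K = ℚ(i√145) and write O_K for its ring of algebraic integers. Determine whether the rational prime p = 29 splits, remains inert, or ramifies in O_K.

ramified

Since -145 ≢ 1 mod 4, the ring of integers is ℤ[√-145] with discriminant 4·(-145) = -580.
29 divides disc(K) = -580, so 29 ramifies.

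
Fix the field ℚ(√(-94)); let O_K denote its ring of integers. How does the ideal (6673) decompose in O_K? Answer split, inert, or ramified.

remains prime (inert)

-94 mod 4 = 2, hence disc K = 4·(-94) = -376 and O_K = ℤ[√-94].
6673 ∤ -376, so 6673 is unramified.
Euler's criterion: (-94)^3336 mod 6673 = 6672. Thus (-94|6673) = -1.
d is a non-residue mod p, hence 6673 remains inert in O_K.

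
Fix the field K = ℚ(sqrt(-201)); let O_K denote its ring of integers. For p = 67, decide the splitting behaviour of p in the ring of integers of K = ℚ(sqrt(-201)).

Since -201 ≢ 1 mod 4, the ring of integers is ℤ[√-201] with discriminant 4·(-201) = -804.
Ramification test: 67 | -804. The prime 67 ramifies in K.

p ramifies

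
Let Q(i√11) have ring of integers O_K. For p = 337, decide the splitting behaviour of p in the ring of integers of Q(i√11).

-11 mod 4 = 1, hence disc K = -11 and O_K = ℤ[(1+√-11)/2].
disc(K) = -11 is not divisible by 337; 337 is unramified.
(-11/337) = 326^168 mod 337 = 336, giving Legendre symbol -1.
Legendre symbol -1 ⇒ 337 is inert.

inert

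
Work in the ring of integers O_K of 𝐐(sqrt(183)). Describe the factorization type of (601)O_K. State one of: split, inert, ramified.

d = 183 ≡ 3 (mod 4), so O_K = ℤ[√183] and disc(K) = 4d = 732.
disc(K) = 732 is not divisible by 601; 601 is unramified.
Compute (183/601) via Euler: 183^((601-1)/2) mod 601 = 1, so (183/601) = 1.
d is a quadratic residue mod p, hence 601 splits in O_K.

601 splits in O_K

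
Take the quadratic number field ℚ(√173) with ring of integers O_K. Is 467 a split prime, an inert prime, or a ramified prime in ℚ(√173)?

Since 173 ≡ 1 mod 4, the ring of integers is ℤ[(1+√173)/2] with discriminant 173.
Since gcd(467, 173) = 1 the prime 467 does not ramify.
Euler's criterion: 173^233 mod 467 = 1. Thus (173|467) = 1.
Legendre symbol 1 ⇒ 467 is split.

467 splits in O_K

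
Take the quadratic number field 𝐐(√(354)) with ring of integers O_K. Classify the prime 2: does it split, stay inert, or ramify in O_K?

354 mod 4 = 2, hence disc K = 4·354 = 1416 and O_K = ℤ[√354].
Ramification test: 2 | 1416. The prime 2 ramifies in K.

p ramifies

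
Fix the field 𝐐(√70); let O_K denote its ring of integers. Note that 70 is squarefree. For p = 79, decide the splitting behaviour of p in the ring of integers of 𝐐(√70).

d = 70 ≡ 2 (mod 4), so O_K = ℤ[√70] and disc(K) = 4d = 280.
79 ∤ 280, so 79 is unramified.
Euler's criterion: 70^39 mod 79 = 78. Thus (70|79) = -1.
Legendre symbol -1 ⇒ 79 is inert.

79 remains inert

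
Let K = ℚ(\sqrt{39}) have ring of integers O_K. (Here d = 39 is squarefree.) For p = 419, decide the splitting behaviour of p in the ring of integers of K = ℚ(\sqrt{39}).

splits completely

39 mod 4 = 3, hence disc K = 4·39 = 156 and O_K = ℤ[√39].
disc(K) = 156 is not divisible by 419; 419 is unramified.
Euler's criterion: 39^209 mod 419 = 1. Thus (39|419) = 1.
d is a quadratic residue mod p, hence 419 splits in O_K.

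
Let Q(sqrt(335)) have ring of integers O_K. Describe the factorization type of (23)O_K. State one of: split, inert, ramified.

Since 335 ≢ 1 mod 4, the ring of integers is ℤ[√335] with discriminant 4·335 = 1340.
disc(K) = 1340 is not divisible by 23; 23 is unramified.
Legendre symbol by Euler's criterion: (335/23) ≡ 335^11 ≡ 1 (mod 23), i.e. (335/23) = 1.
Legendre symbol 1 ⇒ 23 is split.

split — (23) = 𝔭₁𝔭₂ with 𝔭₁ ≠ 𝔭₂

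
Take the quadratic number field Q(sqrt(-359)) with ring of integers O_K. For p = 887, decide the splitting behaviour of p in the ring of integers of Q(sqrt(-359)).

Since -359 ≡ 1 mod 4, the ring of integers is ℤ[(1+√-359)/2] with discriminant -359.
disc(K) = -359 is not divisible by 887; 887 is unramified.
Legendre symbol by Euler's criterion: (-359/887) ≡ (-359)^443 ≡ 1 (mod 887), i.e. (-359/887) = 1.
Legendre symbol 1 ⇒ 887 is split.

887 splits in O_K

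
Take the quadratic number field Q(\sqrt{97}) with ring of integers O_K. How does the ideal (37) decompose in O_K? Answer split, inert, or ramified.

37 remains inert

Since 97 ≡ 1 mod 4, the ring of integers is ℤ[(1+√97)/2] with discriminant 97.
disc(K) = 97 is not divisible by 37; 37 is unramified.
Compute (97/37) via Euler: 23^((37-1)/2) mod 37 = 36, so (97/37) = -1.
(97/37) = -1, so 37 is inert.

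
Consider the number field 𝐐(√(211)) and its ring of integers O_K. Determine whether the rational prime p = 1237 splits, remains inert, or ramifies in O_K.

split

Since 211 ≢ 1 mod 4, the ring of integers is ℤ[√211] with discriminant 4·211 = 844.
1237 ∤ 844, so 1237 is unramified.
(211/1237) = 211^618 mod 1237 = 1, giving Legendre symbol 1.
Legendre symbol 1 ⇒ 1237 is split.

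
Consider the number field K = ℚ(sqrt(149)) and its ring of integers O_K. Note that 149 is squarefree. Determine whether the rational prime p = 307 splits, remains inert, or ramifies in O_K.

d = 149 ≡ 1 (mod 4), so O_K = ℤ[(1+√149)/2] and disc(K) = d = 149.
Since gcd(307, 149) = 1 the prime 307 does not ramify.
(149/307) = 149^153 mod 307 = 1, giving Legendre symbol 1.
(149/307) = 1, so 307 splits.

split — (307) = 𝔭₁𝔭₂ with 𝔭₁ ≠ 𝔭₂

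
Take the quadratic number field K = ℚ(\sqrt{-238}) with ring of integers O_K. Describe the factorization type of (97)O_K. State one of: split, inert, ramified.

97 splits in O_K

Since -238 ≢ 1 mod 4, the ring of integers is ℤ[√-238] with discriminant 4·(-238) = -952.
97 ∤ -952, so 97 is unramified.
Legendre symbol by Euler's criterion: (-238/97) ≡ (-238)^48 ≡ 1 (mod 97), i.e. (-238/97) = 1.
(-238/97) = 1, so 97 splits.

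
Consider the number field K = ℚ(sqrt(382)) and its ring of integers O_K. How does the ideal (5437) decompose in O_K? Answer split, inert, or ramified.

splits completely

382 mod 4 = 2, hence disc K = 4·382 = 1528 and O_K = ℤ[√382].
5437 ∤ 1528, so 5437 is unramified.
(382/5437) = 382^2718 mod 5437 = 1, giving Legendre symbol 1.
Legendre symbol 1 ⇒ 5437 is split.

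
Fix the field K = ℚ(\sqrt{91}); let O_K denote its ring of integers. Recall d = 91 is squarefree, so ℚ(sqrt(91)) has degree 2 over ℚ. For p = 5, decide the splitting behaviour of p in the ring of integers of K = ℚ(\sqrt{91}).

91 mod 4 = 3, hence disc K = 4·91 = 364 and O_K = ℤ[√91].
disc(K) = 364 is not divisible by 5; 5 is unramified.
Euler's criterion: 91^2 mod 5 = 1. Thus (91|5) = 1.
d is a quadratic residue mod p, hence 5 splits in O_K.

split — (5) = 𝔭₁𝔭₂ with 𝔭₁ ≠ 𝔭₂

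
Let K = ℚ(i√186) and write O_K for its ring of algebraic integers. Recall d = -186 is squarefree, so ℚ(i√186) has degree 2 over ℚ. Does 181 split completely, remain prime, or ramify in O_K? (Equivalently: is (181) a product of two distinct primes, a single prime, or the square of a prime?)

-186 mod 4 = 2, hence disc K = 4·(-186) = -744 and O_K = ℤ[√-186].
Since gcd(181, -744) = 1 the prime 181 does not ramify.
Euler's criterion: (-186)^90 mod 181 = 1. Thus (-186|181) = 1.
(-186/181) = 1, so 181 splits.

splits completely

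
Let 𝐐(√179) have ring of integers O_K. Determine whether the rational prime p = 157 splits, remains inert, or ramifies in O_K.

Since 179 ≢ 1 mod 4, the ring of integers is ℤ[√179] with discriminant 4·179 = 716.
Since gcd(157, 716) = 1 the prime 157 does not ramify.
(179/157) = 22^78 mod 157 = 156, giving Legendre symbol -1.
(179/157) = -1, so 157 is inert.

inert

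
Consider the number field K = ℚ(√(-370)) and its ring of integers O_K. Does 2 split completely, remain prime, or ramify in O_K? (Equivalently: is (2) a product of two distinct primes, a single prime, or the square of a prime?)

ramified — (2) = 𝔭²

-370 mod 4 = 2, hence disc K = 4·(-370) = -1480 and O_K = ℤ[√-370].
2 divides disc(K) = -1480, so 2 ramifies.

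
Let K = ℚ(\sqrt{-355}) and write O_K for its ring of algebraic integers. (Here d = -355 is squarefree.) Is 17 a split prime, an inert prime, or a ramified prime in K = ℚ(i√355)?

d = -355 ≡ 1 (mod 4), so O_K = ℤ[(1+√-355)/2] and disc(K) = d = -355.
disc(K) = -355 is not divisible by 17; 17 is unramified.
Compute (-355/17) via Euler: 2^((17-1)/2) mod 17 = 1, so (-355/17) = 1.
Legendre symbol 1 ⇒ 17 is split.

split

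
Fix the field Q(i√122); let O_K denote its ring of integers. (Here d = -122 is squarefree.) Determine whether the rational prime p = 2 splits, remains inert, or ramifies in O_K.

ramified

Since -122 ≢ 1 mod 4, the ring of integers is ℤ[√-122] with discriminant 4·(-122) = -488.
disc(K) = -488 = 2·(-244), so p = 2 is ramified.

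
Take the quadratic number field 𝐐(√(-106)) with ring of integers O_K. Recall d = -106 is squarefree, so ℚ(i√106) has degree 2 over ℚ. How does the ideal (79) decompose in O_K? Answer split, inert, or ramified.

Since -106 ≢ 1 mod 4, the ring of integers is ℤ[√-106] with discriminant 4·(-106) = -424.
79 ∤ -424, so 79 is unramified.
Euler's criterion: (-106)^39 mod 79 = 1. Thus (-106|79) = 1.
Legendre symbol 1 ⇒ 79 is split.

split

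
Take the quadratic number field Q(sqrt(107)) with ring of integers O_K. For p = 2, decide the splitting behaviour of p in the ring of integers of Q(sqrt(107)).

d = 107 ≡ 3 (mod 4), so O_K = ℤ[√107] and disc(K) = 4d = 428.
Ramification test: 2 | 428. The prime 2 ramifies in K.

ramified — (2) = 𝔭²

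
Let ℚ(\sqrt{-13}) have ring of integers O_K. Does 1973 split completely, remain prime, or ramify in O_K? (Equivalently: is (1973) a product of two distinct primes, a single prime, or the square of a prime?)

d = -13 ≡ 3 (mod 4), so O_K = ℤ[√-13] and disc(K) = 4d = -52.
1973 ∤ -52, so 1973 is unramified.
Compute (-13/1973) via Euler: 1960^((1973-1)/2) mod 1973 = 1, so (-13/1973) = 1.
Legendre symbol 1 ⇒ 1973 is split.

1973 splits in O_K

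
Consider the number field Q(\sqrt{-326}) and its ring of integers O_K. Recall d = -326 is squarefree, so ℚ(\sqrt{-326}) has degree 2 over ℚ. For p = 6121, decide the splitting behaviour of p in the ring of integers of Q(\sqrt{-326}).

split

d = -326 ≡ 2 (mod 4), so O_K = ℤ[√-326] and disc(K) = 4d = -1304.
6121 ∤ -1304, so 6121 is unramified.
(-326/6121) = 5795^3060 mod 6121 = 1, giving Legendre symbol 1.
d is a quadratic residue mod p, hence 6121 splits in O_K.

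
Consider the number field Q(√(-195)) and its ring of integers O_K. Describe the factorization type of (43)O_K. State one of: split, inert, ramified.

remains prime (inert)

Since -195 ≡ 1 mod 4, the ring of integers is ℤ[(1+√-195)/2] with discriminant -195.
43 ∤ -195, so 43 is unramified.
Legendre symbol by Euler's criterion: (-195/43) ≡ (-195)^21 ≡ 42 (mod 43), i.e. (-195/43) = -1.
(-195/43) = -1, so 43 is inert.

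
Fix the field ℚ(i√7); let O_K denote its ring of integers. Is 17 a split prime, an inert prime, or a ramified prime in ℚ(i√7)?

remains prime (inert)

-7 mod 4 = 1, hence disc K = -7 and O_K = ℤ[(1+√-7)/2].
disc(K) = -7 is not divisible by 17; 17 is unramified.
Euler's criterion: (-7)^8 mod 17 = 16. Thus (-7|17) = -1.
d is a non-residue mod p, hence 17 remains inert in O_K.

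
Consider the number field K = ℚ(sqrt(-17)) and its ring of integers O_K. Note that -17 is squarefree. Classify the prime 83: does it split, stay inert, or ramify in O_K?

83 remains inert

d = -17 ≡ 3 (mod 4), so O_K = ℤ[√-17] and disc(K) = 4d = -68.
Since gcd(83, -68) = 1 the prime 83 does not ramify.
Euler's criterion: (-17)^41 mod 83 = 82. Thus (-17|83) = -1.
(-17/83) = -1, so 83 is inert.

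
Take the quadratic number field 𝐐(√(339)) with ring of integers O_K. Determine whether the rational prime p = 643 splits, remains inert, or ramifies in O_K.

splits completely

339 mod 4 = 3, hence disc K = 4·339 = 1356 and O_K = ℤ[√339].
Since gcd(643, 1356) = 1 the prime 643 does not ramify.
Legendre symbol by Euler's criterion: (339/643) ≡ 339^321 ≡ 1 (mod 643), i.e. (339/643) = 1.
d is a quadratic residue mod p, hence 643 splits in O_K.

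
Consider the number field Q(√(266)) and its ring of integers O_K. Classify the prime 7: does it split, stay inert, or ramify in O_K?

ramified

Since 266 ≢ 1 mod 4, the ring of integers is ℤ[√266] with discriminant 4·266 = 1064.
Ramification test: 7 | 1064. The prime 7 ramifies in K.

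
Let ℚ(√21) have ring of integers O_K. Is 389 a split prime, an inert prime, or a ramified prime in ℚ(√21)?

21 mod 4 = 1, hence disc K = 21 and O_K = ℤ[(1+√21)/2].
disc(K) = 21 is not divisible by 389; 389 is unramified.
Legendre symbol by Euler's criterion: (21/389) ≡ 21^194 ≡ 388 (mod 389), i.e. (21/389) = -1.
Legendre symbol -1 ⇒ 389 is inert.

remains prime (inert)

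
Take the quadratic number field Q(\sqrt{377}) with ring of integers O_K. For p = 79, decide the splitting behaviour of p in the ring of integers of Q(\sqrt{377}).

Since 377 ≡ 1 mod 4, the ring of integers is ℤ[(1+√377)/2] with discriminant 377.
79 ∤ 377, so 79 is unramified.
Euler's criterion: 377^39 mod 79 = 78. Thus (377|79) = -1.
Legendre symbol -1 ⇒ 79 is inert.

inert — (79) stays prime in O_K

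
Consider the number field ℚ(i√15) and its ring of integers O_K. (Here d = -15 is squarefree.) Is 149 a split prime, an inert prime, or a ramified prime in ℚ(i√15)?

d = -15 ≡ 1 (mod 4), so O_K = ℤ[(1+√-15)/2] and disc(K) = d = -15.
149 ∤ -15, so 149 is unramified.
Euler's criterion: (-15)^74 mod 149 = 148. Thus (-15|149) = -1.
d is a non-residue mod p, hence 149 remains inert in O_K.

p is inert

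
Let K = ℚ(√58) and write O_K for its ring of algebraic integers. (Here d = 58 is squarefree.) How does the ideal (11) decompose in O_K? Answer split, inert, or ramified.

d = 58 ≡ 2 (mod 4), so O_K = ℤ[√58] and disc(K) = 4d = 232.
11 ∤ 232, so 11 is unramified.
(58/11) = 3^5 mod 11 = 1, giving Legendre symbol 1.
(58/11) = 1, so 11 splits.

p splits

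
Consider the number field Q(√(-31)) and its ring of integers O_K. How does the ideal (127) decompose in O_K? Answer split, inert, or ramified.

Since -31 ≡ 1 mod 4, the ring of integers is ℤ[(1+√-31)/2] with discriminant -31.
Since gcd(127, -31) = 1 the prime 127 does not ramify.
Compute (-31/127) via Euler: 96^((127-1)/2) mod 127 = 126, so (-31/127) = -1.
d is a non-residue mod p, hence 127 remains inert in O_K.

remains prime (inert)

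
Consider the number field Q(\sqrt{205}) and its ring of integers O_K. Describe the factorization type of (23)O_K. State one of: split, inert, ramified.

Since 205 ≡ 1 mod 4, the ring of integers is ℤ[(1+√205)/2] with discriminant 205.
Since gcd(23, 205) = 1 the prime 23 does not ramify.
(205/23) = 21^11 mod 23 = 22, giving Legendre symbol -1.
(205/23) = -1, so 23 is inert.

inert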